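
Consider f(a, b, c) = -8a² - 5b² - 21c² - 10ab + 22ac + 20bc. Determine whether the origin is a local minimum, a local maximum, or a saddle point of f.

local maximum

The Hessian at the origin is H = [[-16, -10, 22], [-10, -10, 20], [22, 20, -42]].
Applying the same elementary operations to the rows and columns of H produces a congruent diagonal matrix with entries -16, -15/4, -4/3.
So there are 3 negative pivots.
H is negative definite, so the origin is a strict local maximum.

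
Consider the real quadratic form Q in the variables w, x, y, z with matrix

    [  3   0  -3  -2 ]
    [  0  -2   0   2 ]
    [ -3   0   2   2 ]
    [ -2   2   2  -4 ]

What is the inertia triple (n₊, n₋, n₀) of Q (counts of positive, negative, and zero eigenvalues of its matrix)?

An LDLᵀ factorisation of A has diagonal entries 3, -2, -1, -10/3.
So there are 1 positive, 3 negative pivots.

(1, 3, 0)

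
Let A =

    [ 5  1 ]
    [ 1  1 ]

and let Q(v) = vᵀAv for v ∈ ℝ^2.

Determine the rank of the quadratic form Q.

Row-reducing A symmetrically gives the diagonal entries 5, 4/5.
Counting signs: 2 positive.
The rank is the number of nonzero pivots: 2.

2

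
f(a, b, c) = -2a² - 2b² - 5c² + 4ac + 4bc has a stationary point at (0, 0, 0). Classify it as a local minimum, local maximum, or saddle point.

local maximum

The Hessian at the origin is H = [[-4, 0, 4], [0, -4, 4], [4, 4, -10]].
Symmetric row and column elimination reduces H to a congruent diagonal form with pivots -4, -4, -2.
That gives 3 negative pivots.
H is negative definite, so the origin is a strict local maximum.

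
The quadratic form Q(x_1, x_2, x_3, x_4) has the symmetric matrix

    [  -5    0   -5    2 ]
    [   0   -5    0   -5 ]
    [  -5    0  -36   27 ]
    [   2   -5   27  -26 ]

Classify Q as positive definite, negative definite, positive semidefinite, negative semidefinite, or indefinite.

negative definite

Applying the same elementary operations to the rows and columns of A produces a congruent diagonal matrix with entries -5, -5, -31, -6/155.
Counting signs: 4 negative.
Hence Q is negative definite.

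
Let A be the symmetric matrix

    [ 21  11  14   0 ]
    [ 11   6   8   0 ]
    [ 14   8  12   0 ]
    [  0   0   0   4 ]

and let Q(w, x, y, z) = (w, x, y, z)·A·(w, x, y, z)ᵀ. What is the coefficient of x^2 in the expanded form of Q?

The coefficient of x^2 is the diagonal entry A[2,2] = 6.

6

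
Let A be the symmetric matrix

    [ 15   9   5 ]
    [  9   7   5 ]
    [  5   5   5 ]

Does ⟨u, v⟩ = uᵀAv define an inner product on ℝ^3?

yes

Applying the same elementary operations to the rows and columns of A produces a congruent diagonal matrix with entries 15, 8/5, 5/6.
That gives 3 positive pivots.
Hence Q is positive definite.
⟨·,·⟩ is an inner product exactly when A is positive definite.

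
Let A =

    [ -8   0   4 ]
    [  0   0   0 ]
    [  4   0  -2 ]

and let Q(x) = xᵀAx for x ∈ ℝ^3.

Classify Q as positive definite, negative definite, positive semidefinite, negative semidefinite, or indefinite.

negative semidefinite

Congruent diagonalization of A (simultaneous row and column reduction) yields pivots -8, 0, 0.
That gives 1 negative, 2 zero pivots.
Hence Q is negative semidefinite.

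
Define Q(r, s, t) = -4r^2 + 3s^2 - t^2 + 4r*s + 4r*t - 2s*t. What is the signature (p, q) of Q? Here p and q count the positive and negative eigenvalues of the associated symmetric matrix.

The symmetric matrix is A = [[-4, 2, 2], [2, 3, -1], [2, -1, -1]].
Symmetric row and column elimination reduces A to a congruent diagonal form with pivots -4, 4, 0.
So there are 1 positive, 1 negative, 1 zero pivots.

(1, 1)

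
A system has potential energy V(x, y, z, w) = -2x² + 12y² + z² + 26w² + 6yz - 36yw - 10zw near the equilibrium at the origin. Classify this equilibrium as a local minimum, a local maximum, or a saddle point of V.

The Hessian at the origin is H = [[-4, 0, 0, 0], [0, 24, 6, -36], [0, 6, 2, -10], [0, -36, -10, 52]].
An LDLᵀ factorisation of H has diagonal entries -4, 24, 1/2, -4.
So there are 2 positive, 2 negative pivots.
H is indefinite, so the origin is a saddle point.

saddle point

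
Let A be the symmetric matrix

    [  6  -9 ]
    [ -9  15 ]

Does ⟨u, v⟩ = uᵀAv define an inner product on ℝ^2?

yes

Leading principal minors: Δ_1 = 6, Δ_2 = 9.
All leading principal minors are positive, so by Sylvester's criterion Q is positive definite.
⟨·,·⟩ is an inner product exactly when A is positive definite.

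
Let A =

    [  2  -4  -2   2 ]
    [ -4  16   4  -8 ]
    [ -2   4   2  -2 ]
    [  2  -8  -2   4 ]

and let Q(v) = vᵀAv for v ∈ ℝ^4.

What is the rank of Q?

2

Row-reducing A symmetrically gives the diagonal entries 2, 8, 0, 0.
That gives 2 positive, 2 zero pivots.
The rank is the number of nonzero pivots: 2.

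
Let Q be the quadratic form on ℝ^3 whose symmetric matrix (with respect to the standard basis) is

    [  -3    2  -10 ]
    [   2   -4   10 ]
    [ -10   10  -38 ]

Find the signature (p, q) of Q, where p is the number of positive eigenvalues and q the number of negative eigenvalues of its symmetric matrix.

Symmetric row and column elimination reduces A to a congruent diagonal form with pivots -3, -8/3, -1/2.
Counting signs: 3 negative.

(0, 3)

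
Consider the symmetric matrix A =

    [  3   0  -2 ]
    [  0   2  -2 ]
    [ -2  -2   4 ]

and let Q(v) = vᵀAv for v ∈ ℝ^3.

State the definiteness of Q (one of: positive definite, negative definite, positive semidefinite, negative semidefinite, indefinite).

positive definite

An LDLᵀ factorisation of A has diagonal entries 3, 2, 2/3.
Counting signs: 3 positive.
Hence Q is positive definite.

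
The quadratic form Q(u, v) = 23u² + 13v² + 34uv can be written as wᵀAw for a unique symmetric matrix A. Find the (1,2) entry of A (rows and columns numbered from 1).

17

The coefficient of u·v in Q is 34. For a symmetric A this equals A[1,2] + A[2,1] = 2·A[1,2].
So A[1,2] = 34/2 = 17.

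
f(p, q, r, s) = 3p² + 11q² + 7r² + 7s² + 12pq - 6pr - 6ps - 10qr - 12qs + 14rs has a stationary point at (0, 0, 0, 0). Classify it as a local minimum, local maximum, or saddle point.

saddle point

The Hessian at the origin is H = [[6, 12, -6, -6], [12, 22, -10, -12], [-6, -10, 14, 14], [-6, -12, 14, 14]].
Applying the same elementary operations to the rows and columns of H produces a congruent diagonal matrix with entries 6, -2, 10, 8/5.
So there are 3 positive, 1 negative pivots.
H is indefinite, so the origin is a saddle point.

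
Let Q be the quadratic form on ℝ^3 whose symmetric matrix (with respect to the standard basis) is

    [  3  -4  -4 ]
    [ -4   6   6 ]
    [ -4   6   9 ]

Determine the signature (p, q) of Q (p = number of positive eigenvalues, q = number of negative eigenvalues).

An LDLᵀ factorisation of A has diagonal entries 3, 2/3, 3.
Counting signs: 3 positive.

(3, 0)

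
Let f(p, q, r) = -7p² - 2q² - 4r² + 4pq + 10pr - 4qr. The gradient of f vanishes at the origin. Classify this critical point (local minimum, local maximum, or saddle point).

The Hessian at the origin is H = [[-14, 4, 10], [4, -4, -4], [10, -4, -8]].
Symmetric row and column elimination reduces H to a congruent diagonal form with pivots -14, -20/7, -2/5.
So there are 3 negative pivots.
H is negative definite, so the origin is a strict local maximum.

local maximum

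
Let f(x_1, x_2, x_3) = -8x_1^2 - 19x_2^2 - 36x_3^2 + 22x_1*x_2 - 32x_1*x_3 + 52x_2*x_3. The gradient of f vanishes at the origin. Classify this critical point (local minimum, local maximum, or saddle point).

The Hessian at the origin is H = [[-16, 22, -32], [22, -38, 52], [-32, 52, -72]].
Applying the same elementary operations to the rows and columns of H produces a congruent diagonal matrix with entries -16, -31/4, 8/31.
Counting signs: 1 positive, 2 negative.
H is indefinite, so the origin is a saddle point.

saddle point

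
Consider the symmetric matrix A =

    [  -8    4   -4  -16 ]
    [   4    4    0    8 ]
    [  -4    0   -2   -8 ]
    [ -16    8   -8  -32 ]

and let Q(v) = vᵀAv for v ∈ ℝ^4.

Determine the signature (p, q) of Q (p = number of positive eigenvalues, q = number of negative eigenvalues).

Congruent diagonalization of A (simultaneous row and column reduction) yields pivots -8, 6, -2/3, 0.
That gives 1 positive, 2 negative, 1 zero pivots.

(1, 2)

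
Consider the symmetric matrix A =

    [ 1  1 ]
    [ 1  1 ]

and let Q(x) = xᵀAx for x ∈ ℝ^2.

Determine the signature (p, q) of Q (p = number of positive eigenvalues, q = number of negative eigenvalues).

Applying the same elementary operations to the rows and columns of A produces a congruent diagonal matrix with entries 1, 0.
That gives 1 positive, 1 zero pivots.

(1, 0)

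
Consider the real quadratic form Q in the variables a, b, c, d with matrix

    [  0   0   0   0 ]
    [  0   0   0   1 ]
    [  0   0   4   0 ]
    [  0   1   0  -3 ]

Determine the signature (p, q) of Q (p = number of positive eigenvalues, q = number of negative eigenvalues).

(2, 1)

By Sylvester's law of inertia any congruent diagonalization of A has 2 positive, 1 negative and 1 zero entries.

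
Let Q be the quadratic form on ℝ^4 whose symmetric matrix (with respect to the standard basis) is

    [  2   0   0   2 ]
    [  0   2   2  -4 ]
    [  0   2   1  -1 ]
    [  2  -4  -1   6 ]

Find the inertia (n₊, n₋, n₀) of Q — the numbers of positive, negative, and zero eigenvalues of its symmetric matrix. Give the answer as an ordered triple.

Applying the same elementary operations to the rows and columns of A produces a congruent diagonal matrix with entries 2, 2, -1, 5.
That gives 3 positive, 1 negative pivots.

(3, 1, 0)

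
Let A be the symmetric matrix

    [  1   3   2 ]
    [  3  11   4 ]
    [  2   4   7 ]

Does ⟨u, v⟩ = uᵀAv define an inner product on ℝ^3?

Applying the same elementary operations to the rows and columns of A produces a congruent diagonal matrix with entries 1, 2, 1.
That gives 3 positive pivots.
Hence Q is positive definite.
⟨·,·⟩ is an inner product exactly when A is positive definite.

yes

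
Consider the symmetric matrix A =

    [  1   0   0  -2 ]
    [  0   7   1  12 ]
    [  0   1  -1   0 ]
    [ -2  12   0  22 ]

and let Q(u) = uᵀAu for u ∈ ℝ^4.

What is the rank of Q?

3

Congruent diagonalization of A (simultaneous row and column reduction) yields pivots 1, 7, -8/7, 0.
So there are 2 positive, 1 negative, 1 zero pivots.
The rank is the number of nonzero pivots: 3.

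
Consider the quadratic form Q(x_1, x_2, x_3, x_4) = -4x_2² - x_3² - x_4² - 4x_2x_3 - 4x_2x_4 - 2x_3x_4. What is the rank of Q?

1

Write A = [[0, 0, 0, 0], [0, -4, -2, -2], [0, -2, -1, -1], [0, -2, -1, -1]].
Row-reducing A symmetrically gives the diagonal entries 0, -4, 0, 0.
So there are 1 negative, 3 zero pivots.
The rank is the number of nonzero pivots: 1.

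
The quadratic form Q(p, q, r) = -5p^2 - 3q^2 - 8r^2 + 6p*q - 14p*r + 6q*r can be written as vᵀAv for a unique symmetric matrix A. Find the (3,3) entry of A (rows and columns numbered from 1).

-8

The coefficient of r^2 in Q is -8, and that is exactly A[3,3].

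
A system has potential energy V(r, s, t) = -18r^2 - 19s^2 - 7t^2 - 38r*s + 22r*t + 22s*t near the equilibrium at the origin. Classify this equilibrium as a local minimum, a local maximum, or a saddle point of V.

The Hessian at the origin is H = [[-36, -38, 22], [-38, -38, 22], [22, 22, -14]].
Applying the same elementary operations to the rows and columns of H produces a congruent diagonal matrix with entries -36, 19/9, -24/19.
Counting signs: 1 positive, 2 negative.
H is indefinite, so the origin is a saddle point.

saddle point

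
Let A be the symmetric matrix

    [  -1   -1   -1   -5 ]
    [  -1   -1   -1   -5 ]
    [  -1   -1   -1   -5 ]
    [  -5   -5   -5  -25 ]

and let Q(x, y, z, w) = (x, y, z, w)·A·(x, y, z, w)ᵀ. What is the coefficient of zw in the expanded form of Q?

The coefficient of zw is A[3,4] + A[4,3] = 2·(-5) = -10.

-10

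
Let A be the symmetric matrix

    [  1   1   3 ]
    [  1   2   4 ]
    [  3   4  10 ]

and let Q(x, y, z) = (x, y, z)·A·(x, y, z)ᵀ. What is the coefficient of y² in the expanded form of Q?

The coefficient of y² is the diagonal entry A[2,2] = 2.

2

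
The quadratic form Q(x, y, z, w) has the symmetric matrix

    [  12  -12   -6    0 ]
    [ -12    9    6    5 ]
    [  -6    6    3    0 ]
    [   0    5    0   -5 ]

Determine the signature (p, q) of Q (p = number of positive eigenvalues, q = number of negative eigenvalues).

Row-reducing A symmetrically gives the diagonal entries 12, -3, 0, 10/3.
That gives 2 positive, 1 negative, 1 zero pivots.

(2, 1)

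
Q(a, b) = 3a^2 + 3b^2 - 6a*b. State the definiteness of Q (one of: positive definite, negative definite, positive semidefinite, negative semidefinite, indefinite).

The symmetric matrix of Q is [[3, -3], [-3, 3]].
For the 2×2 matrix [[3, -3], [-3, 3]]: det = 3·3 − (-3)² = 0, trace = 6.
det = 0 so one eigenvalue is zero; the form is semidefinite with the sign of the trace.

positive semidefinite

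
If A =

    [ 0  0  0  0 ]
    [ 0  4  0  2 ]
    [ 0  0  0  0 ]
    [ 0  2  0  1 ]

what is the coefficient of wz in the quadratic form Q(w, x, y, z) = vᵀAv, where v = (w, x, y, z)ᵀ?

The coefficient of wz is A[1,4] + A[4,1] = 2·0 = 0.

0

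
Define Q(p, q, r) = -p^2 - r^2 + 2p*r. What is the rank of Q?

1

The symmetric matrix is A = [[-1, 0, 1], [0, 0, 0], [1, 0, -1]].
Symmetric row and column elimination reduces A to a congruent diagonal form with pivots -1, 0, 0.
So there are 1 negative, 2 zero pivots.
The rank is the number of nonzero pivots: 1.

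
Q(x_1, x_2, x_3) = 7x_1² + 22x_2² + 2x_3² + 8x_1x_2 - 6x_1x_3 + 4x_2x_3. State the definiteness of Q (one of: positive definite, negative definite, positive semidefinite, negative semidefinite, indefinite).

The associated matrix is A = [[7, 4, -3], [4, 22, 2], [-3, 2, 2]].
An LDLᵀ factorisation of A has diagonal entries 7, 138/7, 1/69.
That gives 3 positive pivots.
Hence Q is positive definite.

positive definite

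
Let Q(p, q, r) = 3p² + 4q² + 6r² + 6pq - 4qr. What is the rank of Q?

Write A = [[3, 3, 0], [3, 4, -2], [0, -2, 6]].
An LDLᵀ factorisation of A has diagonal entries 3, 1, 2.
That gives 3 positive pivots.
The rank is the number of nonzero pivots: 3.

3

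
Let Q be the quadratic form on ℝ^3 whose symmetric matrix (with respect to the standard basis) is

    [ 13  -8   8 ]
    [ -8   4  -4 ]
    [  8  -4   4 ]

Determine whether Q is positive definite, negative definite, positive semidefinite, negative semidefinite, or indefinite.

Row-reducing A symmetrically gives the diagonal entries 13, -12/13, 0.
Counting signs: 1 positive, 1 negative, 1 zero.
Hence Q is indefinite.

indefinite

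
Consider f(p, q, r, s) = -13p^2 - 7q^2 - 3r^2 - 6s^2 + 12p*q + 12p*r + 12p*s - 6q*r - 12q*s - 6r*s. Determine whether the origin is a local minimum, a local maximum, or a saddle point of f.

The Hessian at the origin is H = [[-26, 12, 12, 12], [12, -14, -6, -12], [12, -6, -6, -6], [12, -12, -6, -12]].
Congruent diagonalization of H (simultaneous row and column reduction) yields pivots -26, -110/13, -24/55, -3/2.
So there are 4 negative pivots.
H is negative definite, so the origin is a strict local maximum.

local maximum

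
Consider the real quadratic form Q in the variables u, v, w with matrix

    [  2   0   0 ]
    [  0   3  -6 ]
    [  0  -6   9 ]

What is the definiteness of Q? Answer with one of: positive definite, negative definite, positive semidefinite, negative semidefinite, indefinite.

Applying the same elementary operations to the rows and columns of A produces a congruent diagonal matrix with entries 2, 3, -3.
So there are 2 positive, 1 negative pivots.
Hence Q is indefinite.

indefinite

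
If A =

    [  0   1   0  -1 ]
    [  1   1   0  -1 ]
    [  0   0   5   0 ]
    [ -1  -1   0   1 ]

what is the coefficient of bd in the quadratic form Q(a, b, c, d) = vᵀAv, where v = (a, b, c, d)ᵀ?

The coefficient of bd is A[2,4] + A[4,2] = 2·(-1) = -2.

-2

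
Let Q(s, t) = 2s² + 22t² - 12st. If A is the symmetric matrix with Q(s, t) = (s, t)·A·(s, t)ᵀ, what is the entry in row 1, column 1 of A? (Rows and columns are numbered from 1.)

The coefficient of s² in Q is 2, and that is exactly A[1,1].

2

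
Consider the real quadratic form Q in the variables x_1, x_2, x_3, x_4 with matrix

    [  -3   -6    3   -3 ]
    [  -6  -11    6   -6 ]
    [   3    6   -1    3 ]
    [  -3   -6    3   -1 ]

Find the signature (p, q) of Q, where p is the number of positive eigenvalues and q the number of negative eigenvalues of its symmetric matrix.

(3, 1)

Symmetric row and column elimination reduces A to a congruent diagonal form with pivots -3, 1, 2, 2.
So there are 3 positive, 1 negative pivots.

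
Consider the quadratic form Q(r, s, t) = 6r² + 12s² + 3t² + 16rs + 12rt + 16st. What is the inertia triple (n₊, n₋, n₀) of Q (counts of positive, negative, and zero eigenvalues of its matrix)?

(2, 1, 0)

The symmetric matrix is A = [[6, 8, 6], [8, 12, 8], [6, 8, 3]].
Congruent diagonalization of A (simultaneous row and column reduction) yields pivots 6, 4/3, -3.
Counting signs: 2 positive, 1 negative.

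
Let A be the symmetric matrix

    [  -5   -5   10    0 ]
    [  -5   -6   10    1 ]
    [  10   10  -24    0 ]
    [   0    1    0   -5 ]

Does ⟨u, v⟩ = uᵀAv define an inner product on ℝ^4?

Symmetric row and column elimination reduces A to a congruent diagonal form with pivots -5, -1, -4, -4.
Counting signs: 4 negative.
Hence Q is negative definite.
⟨·,·⟩ is an inner product exactly when A is positive definite.

no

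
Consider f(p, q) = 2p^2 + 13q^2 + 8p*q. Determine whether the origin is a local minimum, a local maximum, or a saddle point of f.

The Hessian at the origin is H = [[4, 8], [8, 26]].
det H = 4·26 − (8)² = 40 > 0 and H[1,1] = 4 > 0, so H is positive definite.
Therefore the origin is a local minimum.

local minimum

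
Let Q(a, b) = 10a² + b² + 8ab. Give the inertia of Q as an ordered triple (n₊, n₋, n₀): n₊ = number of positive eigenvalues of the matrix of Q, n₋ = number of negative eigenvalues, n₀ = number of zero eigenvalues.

(1, 1, 0)

Write A = [[10, 4], [4, 1]].
Symmetric row and column elimination reduces A to a congruent diagonal form with pivots 10, -3/5.
That gives 1 positive, 1 negative pivots.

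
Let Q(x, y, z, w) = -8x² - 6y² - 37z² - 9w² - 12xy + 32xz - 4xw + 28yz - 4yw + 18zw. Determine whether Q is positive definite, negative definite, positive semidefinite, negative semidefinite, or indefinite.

negative definite

The symmetric matrix is A = [[-8, -6, 16, -2], [-6, -6, 14, -2], [16, 14, -37, 9], [-2, -2, 9, -9]].
Symmetric row and column elimination reduces A to a congruent diagonal form with pivots -8, -3/2, -7/3, -2/7.
So there are 4 negative pivots.
Hence Q is negative definite.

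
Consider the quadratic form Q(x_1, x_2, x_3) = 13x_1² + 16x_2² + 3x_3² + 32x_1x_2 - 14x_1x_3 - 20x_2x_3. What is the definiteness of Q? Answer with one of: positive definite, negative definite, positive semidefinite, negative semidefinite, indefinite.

The symmetric matrix is A = [[13, 16, -7], [16, 16, -10], [-7, -10, 3]].
Applying the same elementary operations to the rows and columns of A produces a congruent diagonal matrix with entries 13, -48/13, -1/4.
Counting signs: 1 positive, 2 negative.
Hence Q is indefinite.

indefinite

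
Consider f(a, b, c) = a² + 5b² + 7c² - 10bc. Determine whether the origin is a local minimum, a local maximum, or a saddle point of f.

local minimum

The Hessian at the origin is H = [[2, 0, 0], [0, 10, -10], [0, -10, 14]].
Row-reducing H symmetrically gives the diagonal entries 2, 10, 4.
So there are 3 positive pivots.
H is positive definite, so the origin is a strict local minimum.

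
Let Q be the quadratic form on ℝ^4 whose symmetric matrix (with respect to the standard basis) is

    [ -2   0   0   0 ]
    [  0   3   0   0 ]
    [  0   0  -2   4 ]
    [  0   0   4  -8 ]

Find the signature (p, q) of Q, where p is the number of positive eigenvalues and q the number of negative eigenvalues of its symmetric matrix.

Congruent diagonalization of A (simultaneous row and column reduction) yields pivots -2, 3, -2, 0.
Counting signs: 1 positive, 2 negative, 1 zero.

(1, 2)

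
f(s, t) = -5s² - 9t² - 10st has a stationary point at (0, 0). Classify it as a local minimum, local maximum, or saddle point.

The Hessian at the origin is H = [[-10, -10], [-10, -18]].
det H = -10·-18 − (-10)² = 80 > 0 and H[1,1] = -10 < 0, so H is negative definite.
Therefore the origin is a local maximum.

local maximum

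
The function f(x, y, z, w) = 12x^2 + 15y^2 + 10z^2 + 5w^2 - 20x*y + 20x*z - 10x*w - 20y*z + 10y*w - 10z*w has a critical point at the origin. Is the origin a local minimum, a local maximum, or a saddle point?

The Hessian at the origin is H = [[24, -20, 20, -10], [-20, 30, -20, 10], [20, -20, 20, -10], [-10, 10, -10, 10]].
Row-reducing H symmetrically gives the diagonal entries 24, 40/3, 5/2, 5.
That gives 4 positive pivots.
H is positive definite, so the origin is a strict local minimum.

local minimum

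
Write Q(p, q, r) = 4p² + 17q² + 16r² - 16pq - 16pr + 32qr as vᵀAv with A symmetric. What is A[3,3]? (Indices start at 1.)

The coefficient of r² in Q is 16, and that is exactly A[3,3].

16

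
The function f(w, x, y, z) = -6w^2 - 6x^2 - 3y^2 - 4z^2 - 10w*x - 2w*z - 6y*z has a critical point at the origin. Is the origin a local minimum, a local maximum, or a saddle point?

local maximum

The Hessian at the origin is H = [[-12, -10, 0, -2], [-10, -12, 0, 0], [0, 0, -6, -6], [-2, 0, -6, -8]].
Applying the same elementary operations to the rows and columns of H produces a congruent diagonal matrix with entries -12, -11/3, -6, -10/11.
So there are 4 negative pivots.
H is negative definite, so the origin is a strict local maximum.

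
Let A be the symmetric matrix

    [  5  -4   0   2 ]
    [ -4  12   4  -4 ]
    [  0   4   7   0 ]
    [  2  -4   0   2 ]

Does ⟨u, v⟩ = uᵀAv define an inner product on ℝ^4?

yes

Leading principal minors: Δ_1 = 5, Δ_2 = 44, Δ_3 = 228, Δ_4 = 72.
All leading principal minors are positive, so by Sylvester's criterion Q is positive definite.
⟨·,·⟩ is an inner product exactly when A is positive definite.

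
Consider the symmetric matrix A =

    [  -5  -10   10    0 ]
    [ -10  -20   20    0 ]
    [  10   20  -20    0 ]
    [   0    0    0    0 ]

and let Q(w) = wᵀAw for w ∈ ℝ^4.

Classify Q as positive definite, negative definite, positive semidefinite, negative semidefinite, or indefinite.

negative semidefinite

Row-reducing A symmetrically gives the diagonal entries -5, 0, 0, 0.
So there are 1 negative, 3 zero pivots.
Hence Q is negative semidefinite.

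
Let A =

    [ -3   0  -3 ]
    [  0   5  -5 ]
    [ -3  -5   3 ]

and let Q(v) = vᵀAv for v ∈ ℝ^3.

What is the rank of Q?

Congruent diagonalization of A (simultaneous row and column reduction) yields pivots -3, 5, 1.
That gives 2 positive, 1 negative pivots.
The rank is the number of nonzero pivots: 3.

3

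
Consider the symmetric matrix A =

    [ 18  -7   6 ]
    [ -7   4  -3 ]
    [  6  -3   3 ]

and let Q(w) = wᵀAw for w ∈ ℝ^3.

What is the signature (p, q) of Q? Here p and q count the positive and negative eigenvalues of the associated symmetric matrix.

An LDLᵀ factorisation of A has diagonal entries 18, 23/18, 15/23.
That gives 3 positive pivots.

(3, 0)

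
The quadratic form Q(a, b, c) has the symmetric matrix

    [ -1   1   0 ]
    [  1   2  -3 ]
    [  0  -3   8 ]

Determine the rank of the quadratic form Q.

Row-reducing A symmetrically gives the diagonal entries -1, 3, 5.
That gives 2 positive, 1 negative pivots.
The rank is the number of nonzero pivots: 3.

3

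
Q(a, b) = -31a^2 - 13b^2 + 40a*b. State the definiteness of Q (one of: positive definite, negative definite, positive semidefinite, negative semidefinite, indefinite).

The symmetric matrix is A = [[-31, 20], [20, -13]].
Applying the same elementary operations to the rows and columns of A produces a congruent diagonal matrix with entries -31, -3/31.
That gives 2 negative pivots.
Hence Q is negative definite.

negative definite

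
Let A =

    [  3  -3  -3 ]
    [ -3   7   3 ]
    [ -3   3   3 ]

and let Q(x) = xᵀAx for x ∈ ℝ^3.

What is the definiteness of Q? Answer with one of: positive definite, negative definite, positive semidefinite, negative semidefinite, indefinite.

Congruent diagonalization of A (simultaneous row and column reduction) yields pivots 3, 4, 0.
So there are 2 positive, 1 zero pivots.
Hence Q is positive semidefinite.

positive semidefinite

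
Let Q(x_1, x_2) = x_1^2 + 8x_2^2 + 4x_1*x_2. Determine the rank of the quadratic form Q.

Write A = [[1, 2], [2, 8]].
Congruent diagonalization of A (simultaneous row and column reduction) yields pivots 1, 4.
So there are 2 positive pivots.
The rank is the number of nonzero pivots: 2.

2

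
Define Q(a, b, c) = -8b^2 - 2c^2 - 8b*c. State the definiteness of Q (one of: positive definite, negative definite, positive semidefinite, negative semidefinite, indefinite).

negative semidefinite

The associated matrix is A = [[0, 0, 0], [0, -8, -4], [0, -4, -2]].
Symmetric row and column elimination reduces A to a congruent diagonal form with pivots 0, -8, 0.
That gives 1 negative, 2 zero pivots.
Hence Q is negative semidefinite.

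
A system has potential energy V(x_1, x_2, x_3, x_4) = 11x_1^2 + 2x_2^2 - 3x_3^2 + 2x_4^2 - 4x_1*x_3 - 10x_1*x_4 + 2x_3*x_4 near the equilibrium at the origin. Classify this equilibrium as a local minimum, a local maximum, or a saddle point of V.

The Hessian at the origin is H = [[22, 0, -4, -10], [0, 4, 0, 0], [-4, 0, -6, 2], [-10, 0, 2, 4]].
Symmetric row and column elimination reduces H to a congruent diagonal form with pivots 22, 4, -74/11, -20/37.
So there are 2 positive, 2 negative pivots.
H is indefinite, so the origin is a saddle point.

saddle point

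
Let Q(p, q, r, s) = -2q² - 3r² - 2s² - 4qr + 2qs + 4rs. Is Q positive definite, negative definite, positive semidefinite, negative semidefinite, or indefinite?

The symmetric matrix is A = [[0, 0, 0, 0], [0, -2, -2, 1], [0, -2, -3, 2], [0, 1, 2, -2]].
Row-reducing A symmetrically gives the diagonal entries 0, -2, -1, -1/2.
Counting signs: 3 negative, 1 zero.
Hence Q is negative semidefinite.

negative semidefinite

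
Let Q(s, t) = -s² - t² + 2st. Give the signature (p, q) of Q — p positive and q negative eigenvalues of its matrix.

(0, 1)

Write A = [[-1, 1], [1, -1]].
Symmetric row and column elimination reduces A to a congruent diagonal form with pivots -1, 0.
Counting signs: 1 negative, 1 zero.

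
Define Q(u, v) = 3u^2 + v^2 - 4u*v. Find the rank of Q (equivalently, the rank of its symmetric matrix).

2

The symmetric matrix is A = [[3, -2], [-2, 1]].
Symmetric row and column elimination reduces A to a congruent diagonal form with pivots 3, -1/3.
Counting signs: 1 positive, 1 negative.
The rank is the number of nonzero pivots: 2.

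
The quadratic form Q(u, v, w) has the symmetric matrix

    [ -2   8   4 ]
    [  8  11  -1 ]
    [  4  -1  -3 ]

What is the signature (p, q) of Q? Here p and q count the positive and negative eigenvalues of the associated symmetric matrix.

An LDLᵀ factorisation of A has diagonal entries -2, 43, -10/43.
That gives 1 positive, 2 negative pivots.

(1, 2)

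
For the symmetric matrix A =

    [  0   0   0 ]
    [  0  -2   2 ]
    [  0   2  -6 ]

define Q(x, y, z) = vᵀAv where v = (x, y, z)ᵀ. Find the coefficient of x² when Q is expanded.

The coefficient of x² is the diagonal entry A[1,1] = 0.

0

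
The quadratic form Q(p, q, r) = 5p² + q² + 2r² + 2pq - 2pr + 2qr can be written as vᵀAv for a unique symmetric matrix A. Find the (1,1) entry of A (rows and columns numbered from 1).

5

The coefficient of p² in Q is 5, and that is exactly A[1,1].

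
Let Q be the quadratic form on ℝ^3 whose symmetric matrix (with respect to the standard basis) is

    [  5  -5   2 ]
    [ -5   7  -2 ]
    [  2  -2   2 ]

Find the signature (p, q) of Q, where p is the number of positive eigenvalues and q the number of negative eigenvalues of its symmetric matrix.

Symmetric row and column elimination reduces A to a congruent diagonal form with pivots 5, 2, 6/5.
So there are 3 positive pivots.

(3, 0)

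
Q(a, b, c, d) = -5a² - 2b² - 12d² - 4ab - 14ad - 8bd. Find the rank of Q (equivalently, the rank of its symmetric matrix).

The symmetric matrix is A = [[-5, -2, 0, -7], [-2, -2, 0, -4], [0, 0, 0, 0], [-7, -4, 0, -12]].
Row-reducing A symmetrically gives the diagonal entries -5, -6/5, 0, -1.
Counting signs: 3 negative, 1 zero.
The rank is the number of nonzero pivots: 3.

3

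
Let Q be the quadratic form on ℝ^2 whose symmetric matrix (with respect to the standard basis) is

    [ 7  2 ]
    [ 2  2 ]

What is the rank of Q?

2

Applying the same elementary operations to the rows and columns of A produces a congruent diagonal matrix with entries 7, 10/7.
That gives 2 positive pivots.
The rank is the number of nonzero pivots: 2.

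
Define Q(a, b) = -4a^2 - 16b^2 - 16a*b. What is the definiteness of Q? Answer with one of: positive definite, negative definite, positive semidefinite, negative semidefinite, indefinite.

negative semidefinite

The associated matrix is A = [[-4, -8], [-8, -16]].
Row-reducing A symmetrically gives the diagonal entries -4, 0.
Counting signs: 1 negative, 1 zero.
Hence Q is negative semidefinite.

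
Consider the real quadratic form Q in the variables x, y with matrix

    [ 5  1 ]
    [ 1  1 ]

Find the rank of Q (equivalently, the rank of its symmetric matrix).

2

Applying the same elementary operations to the rows and columns of A produces a congruent diagonal matrix with entries 5, 4/5.
So there are 2 positive pivots.
The rank is the number of nonzero pivots: 2.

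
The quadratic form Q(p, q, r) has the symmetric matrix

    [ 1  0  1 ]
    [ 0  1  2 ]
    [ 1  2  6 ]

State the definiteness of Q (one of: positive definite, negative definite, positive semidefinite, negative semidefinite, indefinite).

positive definite

Leading principal minors: Δ_1 = 1, Δ_2 = 1, Δ_3 = 1.
All leading principal minors are positive, so by Sylvester's criterion Q is positive definite.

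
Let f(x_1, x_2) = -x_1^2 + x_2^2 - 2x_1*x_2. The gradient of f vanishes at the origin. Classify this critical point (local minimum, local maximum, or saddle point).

The Hessian at the origin is H = [[-2, -2], [-2, 2]].
det H = -2·2 − (-2)² = -8 < 0, so H is indefinite.
Therefore the origin is a saddle point.

saddle point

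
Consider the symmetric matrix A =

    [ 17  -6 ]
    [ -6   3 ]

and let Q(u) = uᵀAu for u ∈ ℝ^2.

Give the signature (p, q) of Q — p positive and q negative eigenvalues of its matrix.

(2, 0)

Applying the same elementary operations to the rows and columns of A produces a congruent diagonal matrix with entries 17, 15/17.
That gives 2 positive pivots.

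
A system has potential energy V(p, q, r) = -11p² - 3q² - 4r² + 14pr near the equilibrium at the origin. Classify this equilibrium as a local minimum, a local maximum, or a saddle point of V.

The Hessian at the origin is H = [[-22, 0, 14], [0, -6, 0], [14, 0, -8]].
Applying the same elementary operations to the rows and columns of H produces a congruent diagonal matrix with entries -22, -6, 10/11.
Counting signs: 1 positive, 2 negative.
H is indefinite, so the origin is a saddle point.

saddle point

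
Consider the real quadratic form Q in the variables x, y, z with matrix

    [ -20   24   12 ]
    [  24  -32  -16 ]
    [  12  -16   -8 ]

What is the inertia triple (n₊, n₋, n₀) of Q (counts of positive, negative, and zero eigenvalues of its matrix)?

(0, 2, 1)

Applying the same elementary operations to the rows and columns of A produces a congruent diagonal matrix with entries -20, -16/5, 0.
So there are 2 negative, 1 zero pivots.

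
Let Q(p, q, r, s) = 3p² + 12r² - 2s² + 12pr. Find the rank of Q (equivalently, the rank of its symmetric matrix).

Write A = [[3, 0, 6, 0], [0, 0, 0, 0], [6, 0, 12, 0], [0, 0, 0, -2]].
Applying the same elementary operations to the rows and columns of A produces a congruent diagonal matrix with entries 3, 0, 0, -2.
That gives 1 positive, 1 negative, 2 zero pivots.
The rank is the number of nonzero pivots: 2.

2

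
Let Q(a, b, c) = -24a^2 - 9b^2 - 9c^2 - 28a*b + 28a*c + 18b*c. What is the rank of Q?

2

Write A = [[-24, -14, 14], [-14, -9, 9], [14, 9, -9]].
Applying the same elementary operations to the rows and columns of A produces a congruent diagonal matrix with entries -24, -5/6, 0.
That gives 2 negative, 1 zero pivots.
The rank is the number of nonzero pivots: 2.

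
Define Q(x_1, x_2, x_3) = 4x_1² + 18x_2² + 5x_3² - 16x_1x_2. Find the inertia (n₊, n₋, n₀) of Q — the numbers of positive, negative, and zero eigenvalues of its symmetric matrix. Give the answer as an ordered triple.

(3, 0, 0)

The symmetric matrix is A = [[4, -8, 0], [-8, 18, 0], [0, 0, 5]].
Symmetric row and column elimination reduces A to a congruent diagonal form with pivots 4, 2, 5.
Counting signs: 3 positive.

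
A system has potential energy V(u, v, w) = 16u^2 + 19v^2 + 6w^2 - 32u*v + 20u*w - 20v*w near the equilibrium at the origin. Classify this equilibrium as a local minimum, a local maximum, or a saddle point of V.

The Hessian at the origin is H = [[32, -32, 20], [-32, 38, -20], [20, -20, 12]].
Row-reducing H symmetrically gives the diagonal entries 32, 6, -1/2.
So there are 2 positive, 1 negative pivots.
H is indefinite, so the origin is a saddle point.

saddle point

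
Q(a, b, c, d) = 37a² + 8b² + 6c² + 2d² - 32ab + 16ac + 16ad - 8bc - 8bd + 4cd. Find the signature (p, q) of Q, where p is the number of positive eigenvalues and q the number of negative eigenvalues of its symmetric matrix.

(3, 0)

The associated matrix is A = [[37, -16, 8, 8], [-16, 8, -4, -4], [8, -4, 6, 2], [8, -4, 2, 2]].
Congruent diagonalization of A (simultaneous row and column reduction) yields pivots 37, 40/37, 4, 0.
So there are 3 positive, 1 zero pivots.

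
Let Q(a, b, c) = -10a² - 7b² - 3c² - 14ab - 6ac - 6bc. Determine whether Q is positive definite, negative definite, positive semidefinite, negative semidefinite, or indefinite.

negative definite

The associated matrix is A = [[-10, -7, -3], [-7, -7, -3], [-3, -3, -3]].
Symmetric row and column elimination reduces A to a congruent diagonal form with pivots -10, -21/10, -12/7.
So there are 3 negative pivots.
Hence Q is negative definite.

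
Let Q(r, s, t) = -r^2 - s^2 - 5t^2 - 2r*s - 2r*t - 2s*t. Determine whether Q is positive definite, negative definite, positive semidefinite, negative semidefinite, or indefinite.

negative semidefinite

The associated matrix is A = [[-1, -1, -1], [-1, -1, -1], [-1, -1, -5]].
Applying the same elementary operations to the rows and columns of A produces a congruent diagonal matrix with entries -1, 0, -4.
That gives 2 negative, 1 zero pivots.
Hence Q is negative semidefinite.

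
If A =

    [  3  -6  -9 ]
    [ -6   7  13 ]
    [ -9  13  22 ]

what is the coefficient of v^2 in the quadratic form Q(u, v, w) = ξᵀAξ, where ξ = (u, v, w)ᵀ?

7

The coefficient of v^2 is the diagonal entry A[2,2] = 7.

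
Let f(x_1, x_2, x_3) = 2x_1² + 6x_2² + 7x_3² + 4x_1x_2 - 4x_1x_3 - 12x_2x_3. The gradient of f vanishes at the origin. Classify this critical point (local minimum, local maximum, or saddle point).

local minimum

The Hessian at the origin is H = [[4, 4, -4], [4, 12, -12], [-4, -12, 14]].
Applying the same elementary operations to the rows and columns of H produces a congruent diagonal matrix with entries 4, 8, 2.
So there are 3 positive pivots.
H is positive definite, so the origin is a strict local minimum.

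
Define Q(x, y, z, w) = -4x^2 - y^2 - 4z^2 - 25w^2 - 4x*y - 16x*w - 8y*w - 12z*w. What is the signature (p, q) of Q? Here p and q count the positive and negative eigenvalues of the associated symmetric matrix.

The symmetric matrix is A = [[-4, -2, 0, -8], [-2, -1, 0, -4], [0, 0, -4, -6], [-8, -4, -6, -25]].
Congruent diagonalization of A (simultaneous row and column reduction) yields pivots -4, 0, -4, 0.
That gives 2 negative, 2 zero pivots.

(0, 2)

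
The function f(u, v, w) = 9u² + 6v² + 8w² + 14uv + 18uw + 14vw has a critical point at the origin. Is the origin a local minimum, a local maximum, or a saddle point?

saddle point

The Hessian at the origin is H = [[18, 14, 18], [14, 12, 14], [18, 14, 16]].
An LDLᵀ factorisation of H has diagonal entries 18, 10/9, -2.
So there are 2 positive, 1 negative pivots.
H is indefinite, so the origin is a saddle point.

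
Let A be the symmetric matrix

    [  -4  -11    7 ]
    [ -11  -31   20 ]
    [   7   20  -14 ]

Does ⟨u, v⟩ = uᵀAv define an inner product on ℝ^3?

no

Leading principal minors: Δ_1 = -4, Δ_2 = 3, Δ_3 = -3.
The signs alternate starting with Δ_1 < 0, so by Sylvester's criterion Q is negative definite.
⟨·,·⟩ is an inner product exactly when A is positive definite.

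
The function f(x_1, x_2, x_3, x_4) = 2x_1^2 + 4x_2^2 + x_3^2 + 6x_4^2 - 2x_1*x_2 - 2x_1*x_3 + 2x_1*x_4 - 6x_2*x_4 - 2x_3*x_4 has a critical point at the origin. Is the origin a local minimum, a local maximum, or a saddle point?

The Hessian at the origin is H = [[4, -2, -2, 2], [-2, 8, 0, -6], [-2, 0, 2, -2], [2, -6, -2, 12]].
Symmetric row and column elimination reduces H to a congruent diagonal form with pivots 4, 7, 6/7, 4.
Counting signs: 4 positive.
H is positive definite, so the origin is a strict local minimum.

local minimum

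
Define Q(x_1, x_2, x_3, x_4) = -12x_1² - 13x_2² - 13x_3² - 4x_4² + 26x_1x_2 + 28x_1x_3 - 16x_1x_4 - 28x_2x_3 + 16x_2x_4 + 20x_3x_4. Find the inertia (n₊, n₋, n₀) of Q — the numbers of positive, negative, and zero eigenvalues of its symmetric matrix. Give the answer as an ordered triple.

Write A = [[-12, 13, 14, -8], [13, -13, -14, 8], [14, -14, -13, 10], [-8, 8, 10, -4]].
Applying the same elementary operations to the rows and columns of A produces a congruent diagonal matrix with entries -12, 13/12, 27/13, 0.
Counting signs: 2 positive, 1 negative, 1 zero.

(2, 1, 1)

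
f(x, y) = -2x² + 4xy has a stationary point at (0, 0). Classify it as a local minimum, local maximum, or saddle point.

saddle point

The Hessian at the origin is H = [[-4, 4], [4, 0]].
det H = -4·0 − (4)² = -16 < 0, so H is indefinite.
Therefore the origin is a saddle point.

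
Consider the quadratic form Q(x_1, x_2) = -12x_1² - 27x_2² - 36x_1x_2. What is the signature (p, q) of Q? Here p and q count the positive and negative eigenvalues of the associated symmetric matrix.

(0, 1)

Write A = [[-12, -18], [-18, -27]].
Symmetric row and column elimination reduces A to a congruent diagonal form with pivots -12, 0.
Counting signs: 1 negative, 1 zero.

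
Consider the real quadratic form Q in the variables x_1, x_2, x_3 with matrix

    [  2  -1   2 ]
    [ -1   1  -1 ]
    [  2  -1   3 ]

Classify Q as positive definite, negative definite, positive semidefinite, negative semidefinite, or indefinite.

An LDLᵀ factorisation of A has diagonal entries 2, 1/2, 1.
So there are 3 positive pivots.
Hence Q is positive definite.

positive definite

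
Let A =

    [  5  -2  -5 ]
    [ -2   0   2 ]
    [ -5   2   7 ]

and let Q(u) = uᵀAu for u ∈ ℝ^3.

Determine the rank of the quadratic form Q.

3

Symmetric row and column elimination reduces A to a congruent diagonal form with pivots 5, -4/5, 2.
That gives 2 positive, 1 negative pivots.
The rank is the number of nonzero pivots: 3.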